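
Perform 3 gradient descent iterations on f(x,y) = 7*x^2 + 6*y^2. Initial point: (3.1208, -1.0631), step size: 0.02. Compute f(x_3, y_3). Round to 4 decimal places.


Gradient descent on f(x,y) = 7*x^2 + 6*y^2.
Starting point: (3.1208, -1.0631), alpha = 0.02
Step 1: grad_x = 2*7*3.1208 = 43.6912, grad_y = 2*6*-1.0631 = -12.7572
  x_1 = 3.1208 - 0.02*43.6912 = 2.247
  y_1 = -1.0631 - 0.02*-12.7572 = -0.808
Step 2: grad_x = 2*7*2.247 = 31.4577, grad_y = 2*6*-0.808 = -9.6955
  x_2 = 2.247 - 0.02*31.4577 = 1.6178
  y_2 = -0.808 - 0.02*-9.6955 = -0.614
Step 3: grad_x = 2*7*1.6178 = 22.6495, grad_y = 2*6*-0.614 = -7.3686
  x_3 = 1.6178 - 0.02*22.6495 = 1.1648
  y_3 = -0.614 - 0.02*-7.3686 = -0.4667
f(1.1648, -0.4667) = 7*1.1648^2 + 6*(-0.4667)^2 = 10.8046


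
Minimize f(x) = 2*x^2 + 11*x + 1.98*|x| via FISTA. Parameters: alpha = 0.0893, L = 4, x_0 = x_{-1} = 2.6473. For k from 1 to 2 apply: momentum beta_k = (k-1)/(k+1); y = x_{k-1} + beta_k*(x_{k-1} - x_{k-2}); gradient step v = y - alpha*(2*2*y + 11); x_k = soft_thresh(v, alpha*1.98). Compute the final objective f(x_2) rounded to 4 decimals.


FISTA on f(x) = 2*x^2 + 11*x + 1.98*|x|
L = 4, alpha = 0.0893
Iteration 1: beta = 0.0, y = 2.6473 + 0.0*(2.6473 - 2.6473) = 2.6473
  grad(y) = 21.5892, v = y - alpha*grad = 0.7194
  prox(v) = soft_thresh(0.7194, 0.1768) = 0.5426
Iteration 2: beta = 0.3333, y = 0.5426 + 0.3333*(0.5426 - 2.6473) = -0.159
  grad(y) = 10.364, v = y - alpha*grad = -1.0845
  prox(v) = soft_thresh(-1.0845, 0.1768) = -0.9077
f(x_2) = 2*(-0.9077)^2 + 11*(-0.9077) + 1.98*|-0.9077| = -6.5396


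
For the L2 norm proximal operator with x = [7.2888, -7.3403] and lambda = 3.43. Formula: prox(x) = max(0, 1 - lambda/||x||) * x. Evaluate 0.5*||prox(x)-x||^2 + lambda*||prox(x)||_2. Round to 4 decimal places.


Step 1: Compute ||x||.
||x|| = 10.3444
Step 2: Compute scaling factor.
scale = max(0, 1 - 3.43/10.3444) = 0.6684
Step 3: prox(x) = [4.872, -4.9064]
||prox(x)|| = 6.9144
Step 4: Proximal objective.
0.5*||prox-x||^2 = 5.8825
lambda*||prox|| = 23.7164
Total = 29.5988


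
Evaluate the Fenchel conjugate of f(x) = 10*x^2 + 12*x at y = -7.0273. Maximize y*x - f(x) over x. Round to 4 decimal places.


f*(y) = sup_x {y*x - a*x^2 - b*x} = sup_x {(y-b)*x - a*x^2}
FOC: (y - b) - 2a*x = 0 => x* = (y - b)/(2a)
x* = (-7.0273 - 12)/(2*10) = -0.9514
f*(-7.0273) = (y-b)^2/(4a) = (-7.0273 - 12)^2/(4*10)
= 362.0381/40 = 9.051


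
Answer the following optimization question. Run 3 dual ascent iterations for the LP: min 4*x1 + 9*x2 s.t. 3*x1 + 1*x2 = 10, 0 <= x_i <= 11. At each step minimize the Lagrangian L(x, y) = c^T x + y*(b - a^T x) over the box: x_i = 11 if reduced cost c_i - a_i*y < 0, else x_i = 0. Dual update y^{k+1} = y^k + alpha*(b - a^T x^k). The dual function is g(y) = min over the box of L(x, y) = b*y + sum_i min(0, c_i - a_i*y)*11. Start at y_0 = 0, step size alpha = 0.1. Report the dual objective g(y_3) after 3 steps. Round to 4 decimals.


Dual ascent for LP: min 4*x1 + 9*x2, 3*x1 + 1*x2 = 10, 0 <= x_i <= 11
Step 1: y^k = 0.0, reduced costs: (4.0, 9.0)
  x^k = (0.0, 0.0), subgradient = b - a^T x = 10.0
  y^{k+1} = 0.0 + 0.1*10.0 = 1.0
Step 2: y^k = 1.0, reduced costs: (1.0, 8.0)
  x^k = (0.0, 0.0), subgradient = b - a^T x = 10.0
  y^{k+1} = 1.0 + 0.1*10.0 = 2.0
Step 3: y^k = 2.0, reduced costs: (-2.0, 7.0)
  x^k = (11.0, 0.0), subgradient = b - a^T x = -23.0
  y^{k+1} = 2.0 + 0.1*-23.0 = -0.3
Dual objective at y_3 = -0.3: reduced costs (4.9, 9.3), box minimizer x = (0.0, 0.0)
g(y_3) = b*y + (c1 - a1*y)*x1 + (c2 - a2*y)*x2 = 10*(-0.3) + 4.9*0.0 + 9.3*0.0 = -3.0 + 0.0 + 0.0 = -3.0


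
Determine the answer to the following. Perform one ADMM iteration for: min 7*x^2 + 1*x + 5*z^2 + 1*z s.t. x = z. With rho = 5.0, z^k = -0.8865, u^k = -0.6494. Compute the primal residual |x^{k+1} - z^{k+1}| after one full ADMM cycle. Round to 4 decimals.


ADMM iteration with rho = 5.0, z^k = -0.8865, u^k = -0.6494
Step 1: x-update.
Minimize 7*x^2 + 1*x + (5.0/2)*(x + 0.8865 - 0.6494)^2
FOC: (2*7 + 5.0)*x = -1 + 5.0*(-0.8865 + 0.6494)
x^{k+1} = -0.115
Step 2: z-update.
Minimize 5*z^2 + 1*z + (5.0/2)*(-0.115 - z - 0.6494)^2
FOC: (2*5 + 5.0)*z = -1 + 5.0*(-0.115 - 0.6494)
z^{k+1} = -0.3215
Step 3: u-update.
u^{k+1} = -0.6494 - 0.115 + 0.3215 = -0.443
Step 4: Primal residual = |-0.115 + 0.3215| = 0.2064


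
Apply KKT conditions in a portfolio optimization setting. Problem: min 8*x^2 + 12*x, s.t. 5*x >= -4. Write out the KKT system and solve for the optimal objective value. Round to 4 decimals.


Step 1: Try lambda = 0 (constraint inactive).
Stationarity: 2*8*x + 12 = 0
x* = -12/(2*8) = -0.75
Check constraint: 5*-0.75 = -3.75 >= -4 -- satisfied.
Step 2: Compute optimal value.
f(x*) = 8*(-0.75)^2 + 12*(-0.75) = -4.5


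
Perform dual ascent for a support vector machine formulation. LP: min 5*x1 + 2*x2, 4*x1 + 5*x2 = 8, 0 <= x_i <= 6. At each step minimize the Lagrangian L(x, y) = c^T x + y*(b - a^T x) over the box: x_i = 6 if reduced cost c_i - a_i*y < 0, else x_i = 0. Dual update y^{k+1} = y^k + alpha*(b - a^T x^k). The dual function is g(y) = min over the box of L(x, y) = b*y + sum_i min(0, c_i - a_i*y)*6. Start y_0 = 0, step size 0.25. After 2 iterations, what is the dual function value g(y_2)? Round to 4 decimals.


Dual ascent for LP: min 5*x1 + 2*x2, 4*x1 + 5*x2 = 8, 0 <= x_i <= 6
Step 1: y^k = 0.0, reduced costs: (5.0, 2.0)
  x^k = (0.0, 0.0), subgradient = b - a^T x = 8.0
  y^{k+1} = 0.0 + 0.25*8.0 = 2.0
Step 2: y^k = 2.0, reduced costs: (-3.0, -8.0)
  x^k = (6.0, 6.0), subgradient = b - a^T x = -46.0
  y^{k+1} = 2.0 + 0.25*-46.0 = -9.5
Dual objective at y_2 = -9.5: reduced costs (43.0, 49.5), box minimizer x = (0.0, 0.0)
g(y_2) = b*y + (c1 - a1*y)*x1 + (c2 - a2*y)*x2 = 8*(-9.5) + 43.0*0.0 + 49.5*0.0 = -76.0 + 0.0 + 0.0 = -76.0


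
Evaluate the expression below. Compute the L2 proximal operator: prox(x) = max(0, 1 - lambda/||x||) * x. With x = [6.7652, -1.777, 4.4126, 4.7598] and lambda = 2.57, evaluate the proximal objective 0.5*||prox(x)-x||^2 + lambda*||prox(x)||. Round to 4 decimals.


Step 1: Compute ||x||.
||x|| = 9.5421
Step 2: Compute scaling factor.
scale = max(0, 1 - 2.57/9.5421) = 0.7307
Step 3: prox(x) = [4.9431, -1.2984, 3.2241, 3.4778]
||prox(x)|| = 6.9721
Step 4: Proximal objective.
0.5*||prox-x||^2 = 3.3025
lambda*||prox|| = 17.9183
Total = 21.2208


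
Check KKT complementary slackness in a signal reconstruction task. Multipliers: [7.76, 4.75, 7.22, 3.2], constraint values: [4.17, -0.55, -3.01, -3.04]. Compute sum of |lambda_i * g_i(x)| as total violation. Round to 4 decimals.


KKT complementary slackness check:
lambda_1 * g_1 = 7.76 * 4.17 = 32.3592
lambda_2 * g_2 = 4.75 * -0.55 = -2.6125
lambda_3 * g_3 = 7.22 * -3.01 = -21.7322
lambda_4 * g_4 = 3.2 * -3.04 = -9.728
Total violation = 32.3592 + 2.6125 + 21.7322 + 9.728 = 66.4319


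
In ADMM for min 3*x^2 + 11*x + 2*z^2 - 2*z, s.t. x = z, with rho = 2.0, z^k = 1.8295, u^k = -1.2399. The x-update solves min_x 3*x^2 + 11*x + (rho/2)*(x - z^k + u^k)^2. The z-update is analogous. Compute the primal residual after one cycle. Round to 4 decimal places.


ADMM iteration with rho = 2.0, z^k = 1.8295, u^k = -1.2399
Step 1: x-update.
Minimize 3*x^2 + 11*x + (2.0/2)*(x - 1.8295 - 1.2399)^2
FOC: (2*3 + 2.0)*x = -11 + 2.0*(1.8295 + 1.2399)
x^{k+1} = -0.6077
Step 2: z-update.
Minimize 2*z^2 - 2*z + (2.0/2)*(-0.6077 - z - 1.2399)^2
FOC: (2*2 + 2.0)*z = 2 + 2.0*(-0.6077 - 1.2399)
z^{k+1} = -0.2825
Step 3: u-update.
u^{k+1} = -1.2399 - 0.6077 + 0.2825 = -1.565
Step 4: Primal residual = |-0.6077 + 0.2825| = 0.3251


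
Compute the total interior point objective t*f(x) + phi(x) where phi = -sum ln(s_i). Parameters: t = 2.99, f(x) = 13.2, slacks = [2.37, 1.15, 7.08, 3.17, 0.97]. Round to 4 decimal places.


Step 1: Compute log-barrier.
ln values: [0.8629, 0.1398, 1.9573, 1.1537, -0.0305]
phi = -(0.8629 + 0.1398 + 1.9573 + 1.1537 - 0.0305) = -4.0832
Step 2: Compute augmented objective.
t*f(x) = 2.99*13.2 = 39.468
Total = 39.468 - 4.0832 = 35.3848


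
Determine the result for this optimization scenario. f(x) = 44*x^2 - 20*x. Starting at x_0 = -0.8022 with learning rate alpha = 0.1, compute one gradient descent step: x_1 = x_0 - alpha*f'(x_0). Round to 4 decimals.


We compute the gradient at x_0 and apply the update.
f'(x) = 88*x - 20
f'(-0.8022) = 88*-0.8022 - 20 = -90.5936
x_1 = -0.8022 - 0.1*-90.5936 = 8.2572


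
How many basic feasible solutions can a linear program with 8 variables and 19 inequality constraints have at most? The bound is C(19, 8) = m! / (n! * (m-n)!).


Each vertex corresponds to some choice of n active constraints out of m, so the number of vertices is at most C(m, n) = m! / (n!(m-n)!).
m = 19, n = 8
Numerator: 19 * 18 * 17 * 16 * 15 * 14 * 13 * 12
Denominator: 8! = 40320
C(19, 8) = 75582


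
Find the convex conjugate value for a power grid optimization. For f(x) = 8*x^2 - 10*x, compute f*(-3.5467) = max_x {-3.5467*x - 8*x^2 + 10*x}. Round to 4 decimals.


f*(y) = sup_x {y*x - a*x^2 - b*x} = sup_x {(y-b)*x - a*x^2}
FOC: (y - b) - 2a*x = 0 => x* = (y - b)/(2a)
x* = (-3.5467 + 10)/(2*8) = 0.4033
f*(-3.5467) = (y-b)^2/(4a) = (-3.5467 + 10)^2/(4*8)
= 41.6451/32 = 1.3014


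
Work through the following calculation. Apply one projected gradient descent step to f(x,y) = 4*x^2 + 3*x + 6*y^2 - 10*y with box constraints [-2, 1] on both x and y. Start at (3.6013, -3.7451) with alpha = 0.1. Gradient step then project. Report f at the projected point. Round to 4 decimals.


Step 1: Compute gradient at (3.6013, -3.7451).
grad_x = 2*4*3.6013 + 3 = 31.8104
grad_y = 2*6*-3.7451 - 10 = -54.9412
Step 2: Gradient step.
x_raw = 3.6013 - 0.1*31.8104 = 0.4203
y_raw = -3.7451 - 0.1*-54.9412 = 1.749
Step 3: Project onto [-2, 1].
x_proj = clip(0.4203) = 0.4203
y_proj = clip(1.749) = 1.0
Step 4: Evaluate f.
f(0.4203, 1.0) = -2.0327


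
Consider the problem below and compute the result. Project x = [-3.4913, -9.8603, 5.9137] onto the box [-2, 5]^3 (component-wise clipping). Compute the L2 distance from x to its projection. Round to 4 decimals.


Project each component onto [-2, 5].
clip(-3.4913) = -2.0, clip(-9.8603) = -2.0, clip(5.9137) = 5.0
Projection = [-2.0, -2.0, 5.0]
Squared diffs: [2.224, 61.7843, 0.8348]
Distance = sqrt(64.8431) = 8.0525


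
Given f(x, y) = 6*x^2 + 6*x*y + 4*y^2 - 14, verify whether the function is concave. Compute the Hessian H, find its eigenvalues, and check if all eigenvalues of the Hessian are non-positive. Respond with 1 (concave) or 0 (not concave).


The Hessian of f(x,y) = 6*x^2 + 6*x*y + 4*y^2 - 14 is:
H = [[12, 6], [6, 8]]
Trace = 12 + 8 = 20
Determinant = 12*8 - (6)^2 = 60
Discriminant = (20)^2 - 4*60 = 160.0
Eigenvalues: lambda_1 = 3.6754, lambda_2 = 16.3246
The function is not concave.

0


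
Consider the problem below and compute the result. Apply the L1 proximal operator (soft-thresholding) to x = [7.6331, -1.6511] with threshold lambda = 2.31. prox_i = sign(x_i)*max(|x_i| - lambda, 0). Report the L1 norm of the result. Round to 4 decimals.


Soft-thresholding with lambda = 2.31:
prox(7.6331) = sign(7.6331)*max(|7.6331| - 2.31, 0) = 5.3231
prox(-1.6511) = sign(-1.6511)*max(|-1.6511| - 2.31, 0) = 0.0
prox(x) = [5.3231, 0.0]
||prox(x)||_1 = 5.3231 + 0.0 = 5.3231


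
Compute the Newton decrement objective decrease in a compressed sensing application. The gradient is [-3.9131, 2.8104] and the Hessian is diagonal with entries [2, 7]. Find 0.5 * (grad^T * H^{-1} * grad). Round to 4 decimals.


Step 1: H is diagonal, so H^(-1) * g = [-1.9566, 0.4015].
Step 2: g^T H^(-1) g = sum_i g_i^2 / H_ii
  = (-3.9131)^2/2 + (2.8104)^2/7
  = 7.6562 + 1.1283 = 8.7845
Step 3: Objective decrease = 0.5 * g^T H^(-1) g = 4.3923


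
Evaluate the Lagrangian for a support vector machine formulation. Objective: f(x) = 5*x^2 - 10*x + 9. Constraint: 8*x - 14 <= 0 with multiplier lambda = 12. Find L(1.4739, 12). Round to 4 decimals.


Step 1: Evaluate f(x).
f(1.4739) = 5*1.4739^2 - 10*1.4739 + 9 = 5.1229
Step 2: Evaluate g(x).
g(1.4739) = 8*1.4739 - 14 = -2.2088
Step 3: Compute Lagrangian.
L = 5.1229 + 12*-2.2088 = -21.3827


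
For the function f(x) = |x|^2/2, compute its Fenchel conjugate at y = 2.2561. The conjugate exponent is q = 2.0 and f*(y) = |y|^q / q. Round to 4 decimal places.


The conjugate exponent q satisfies 1/p + 1/q = 1.
p = 2, so q = 2/(2 - 1) = 2.0
|y|^q = 2.2561^2.0 = 5.09
f*(2.2561) = 5.09 / 2.0 = 2.545


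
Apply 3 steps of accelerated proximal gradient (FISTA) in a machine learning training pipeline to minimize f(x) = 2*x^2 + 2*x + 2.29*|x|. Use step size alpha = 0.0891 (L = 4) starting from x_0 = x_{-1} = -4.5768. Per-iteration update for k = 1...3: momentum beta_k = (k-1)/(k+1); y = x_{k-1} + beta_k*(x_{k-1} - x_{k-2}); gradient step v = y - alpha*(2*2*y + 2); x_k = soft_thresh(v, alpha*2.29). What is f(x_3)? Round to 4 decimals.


FISTA on f(x) = 2*x^2 + 2*x + 2.29*|x|
L = 4, alpha = 0.0891
Iteration 1: beta = 0.0, y = -4.5768 + 0.0*(-4.5768 + 4.5768) = -4.5768
  grad(y) = -16.3072, v = y - alpha*grad = -3.1238
  prox(v) = soft_thresh(-3.1238, 0.204) = -2.9198
Iteration 2: beta = 0.3333, y = -2.9198 + 0.3333*(-2.9198 + 4.5768) = -2.3675
  grad(y) = -7.4698, v = y - alpha*grad = -1.7019
  prox(v) = soft_thresh(-1.7019, 0.204) = -1.4979
Iteration 3: beta = 0.5, y = -1.4979 + 0.5*(-1.4979 + 2.9198) = -0.7869
  grad(y) = -1.1475, v = y - alpha*grad = -0.6846
  prox(v) = soft_thresh(-0.6846, 0.204) = -0.4806
f(x_3) = 2*(-0.4806)^2 + 2*(-0.4806) + 2.29*|-0.4806| = 0.6013


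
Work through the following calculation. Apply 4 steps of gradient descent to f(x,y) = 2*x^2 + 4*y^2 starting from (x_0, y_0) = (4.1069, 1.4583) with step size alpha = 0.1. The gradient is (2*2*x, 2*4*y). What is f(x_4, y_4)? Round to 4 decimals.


Gradient descent on f(x,y) = 2*x^2 + 4*y^2.
Starting point: (4.1069, 1.4583), alpha = 0.1
Step 1: grad_x = 2*2*4.1069 = 16.4276, grad_y = 2*4*1.4583 = 11.6664
  x_1 = 4.1069 - 0.1*16.4276 = 2.4641
  y_1 = 1.4583 - 0.1*11.6664 = 0.2917
Step 2: grad_x = 2*2*2.4641 = 9.8566, grad_y = 2*4*0.2917 = 2.3333
  x_2 = 2.4641 - 0.1*9.8566 = 1.4785
  y_2 = 0.2917 - 0.1*2.3333 = 0.0583
Step 3: grad_x = 2*2*1.4785 = 5.9139, grad_y = 2*4*0.0583 = 0.4667
  x_3 = 1.4785 - 0.1*5.9139 = 0.8871
  y_3 = 0.0583 - 0.1*0.4667 = 0.0117
Step 4: grad_x = 2*2*0.8871 = 3.5484, grad_y = 2*4*0.0117 = 0.0933
  x_4 = 0.8871 - 0.1*3.5484 = 0.5323
  y_4 = 0.0117 - 0.1*0.0933 = 0.0023
f(0.5323, 0.0023) = 2*0.5323^2 + 4*0.0023^2 = 0.5666


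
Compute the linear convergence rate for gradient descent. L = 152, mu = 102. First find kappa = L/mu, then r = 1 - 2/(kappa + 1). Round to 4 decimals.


Step 1: Compute the condition number.
kappa = L/mu = 152/102 = 1.4902
Step 2: Compute the convergence rate.
r = 1 - 2/(kappa + 1) = 1 - 2*mu/(L + mu) = (L - mu)/(L + mu) = 50/254 = 0.1969


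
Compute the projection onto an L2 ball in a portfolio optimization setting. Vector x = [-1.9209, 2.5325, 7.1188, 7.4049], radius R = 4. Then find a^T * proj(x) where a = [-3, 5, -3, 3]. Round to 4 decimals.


Step 1: Compute ||x|| (intermediates to 6 decimals).
||x|| = sqrt((-1.9209)^2 + 2.5325^2 + 7.1188^2 + 7.4049^2) = 10.752361
Step 2: Project.
Since ||x|| > R, scale = R/||x|| = 4/10.752361 = 0.372011, proj(x) = scale * x
proj(x) = [-0.714596, 0.942118, 2.648272, 2.754704]
Step 3: Dot product.
a^T * proj(x) = -3*(-0.714596) + 5*0.942118 - 3*2.648272 + 3*2.754704 = 7.1737


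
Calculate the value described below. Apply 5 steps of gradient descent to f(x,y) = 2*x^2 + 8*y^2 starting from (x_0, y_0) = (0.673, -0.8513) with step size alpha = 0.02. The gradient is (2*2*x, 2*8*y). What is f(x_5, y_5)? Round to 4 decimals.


Gradient descent on f(x,y) = 2*x^2 + 8*y^2.
Starting point: (0.673, -0.8513), alpha = 0.02
Step 1: grad_x = 2*2*0.673 = 2.692, grad_y = 2*8*-0.8513 = -13.6208
  x_1 = 0.673 - 0.02*2.692 = 0.6192
  y_1 = -0.8513 - 0.02*-13.6208 = -0.5789
Step 2: grad_x = 2*2*0.6192 = 2.4766, grad_y = 2*8*-0.5789 = -9.2621
  x_2 = 0.6192 - 0.02*2.4766 = 0.5696
  y_2 = -0.5789 - 0.02*-9.2621 = -0.3936
Step 3: grad_x = 2*2*0.5696 = 2.2785, grad_y = 2*8*-0.3936 = -6.2983
  x_3 = 0.5696 - 0.02*2.2785 = 0.5241
  y_3 = -0.3936 - 0.02*-6.2983 = -0.2677
Step 4: grad_x = 2*2*0.5241 = 2.0962, grad_y = 2*8*-0.2677 = -4.2828
  x_4 = 0.5241 - 0.02*2.0962 = 0.4821
  y_4 = -0.2677 - 0.02*-4.2828 = -0.182
Step 5: grad_x = 2*2*0.4821 = 1.9285, grad_y = 2*8*-0.182 = -2.9123
  x_5 = 0.4821 - 0.02*1.9285 = 0.4436
  y_5 = -0.182 - 0.02*-2.9123 = -0.1238
f(0.4436, -0.1238) = 2*0.4436^2 + 8*(-0.1238)^2 = 0.5161


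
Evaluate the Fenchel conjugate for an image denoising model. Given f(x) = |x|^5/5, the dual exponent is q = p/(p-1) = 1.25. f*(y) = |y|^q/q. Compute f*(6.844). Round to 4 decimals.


The conjugate exponent q satisfies 1/p + 1/q = 1.
p = 5, so q = 5/(5 - 1) = 1.25
|y|^q = 6.844^1.25 = 11.0697
f*(6.844) = 11.0697 / 1.25 = 8.8558


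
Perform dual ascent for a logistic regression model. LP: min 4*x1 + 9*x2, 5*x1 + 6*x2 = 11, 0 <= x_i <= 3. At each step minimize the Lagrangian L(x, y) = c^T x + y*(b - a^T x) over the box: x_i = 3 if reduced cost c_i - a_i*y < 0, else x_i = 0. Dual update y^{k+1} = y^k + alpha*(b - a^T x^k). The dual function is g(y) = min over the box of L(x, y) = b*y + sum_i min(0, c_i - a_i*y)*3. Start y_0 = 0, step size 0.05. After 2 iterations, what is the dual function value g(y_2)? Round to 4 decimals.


Dual ascent for LP: min 4*x1 + 9*x2, 5*x1 + 6*x2 = 11, 0 <= x_i <= 3
Step 1: y^k = 0.0, reduced costs: (4.0, 9.0)
  x^k = (0.0, 0.0), subgradient = b - a^T x = 11.0
  y^{k+1} = 0.0 + 0.05*11.0 = 0.55
Step 2: y^k = 0.55, reduced costs: (1.25, 5.7)
  x^k = (0.0, 0.0), subgradient = b - a^T x = 11.0
  y^{k+1} = 0.55 + 0.05*11.0 = 1.1
Dual objective at y_2 = 1.1: reduced costs (-1.5, 2.4), box minimizer x = (3.0, 0.0)
g(y_2) = b*y + (c1 - a1*y)*x1 + (c2 - a2*y)*x2 = 11*1.1 + (-1.5)*3.0 + 2.4*0.0 = 12.1 - 4.5 + 0.0 = 7.6


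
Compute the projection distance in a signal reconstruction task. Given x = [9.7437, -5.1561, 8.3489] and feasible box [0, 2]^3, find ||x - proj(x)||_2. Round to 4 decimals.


Project each component onto [0, 2].
clip(9.7437) = 2.0, clip(-5.1561) = 0.0, clip(8.3489) = 2.0
Projection = [2.0, 0.0, 2.0]
Squared diffs: [59.9649, 26.5854, 40.3085]
Distance = sqrt(126.8588) = 11.2632


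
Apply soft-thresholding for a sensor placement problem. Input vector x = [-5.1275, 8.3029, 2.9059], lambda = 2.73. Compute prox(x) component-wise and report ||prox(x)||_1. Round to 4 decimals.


Soft-thresholding with lambda = 2.73:
prox(-5.1275) = sign(-5.1275)*max(|-5.1275| - 2.73, 0) = -2.3975
prox(8.3029) = sign(8.3029)*max(|8.3029| - 2.73, 0) = 5.5729
prox(2.9059) = sign(2.9059)*max(|2.9059| - 2.73, 0) = 0.1759
prox(x) = [-2.3975, 5.5729, 0.1759]
||prox(x)||_1 = 2.3975 + 5.5729 + 0.1759 = 8.1463


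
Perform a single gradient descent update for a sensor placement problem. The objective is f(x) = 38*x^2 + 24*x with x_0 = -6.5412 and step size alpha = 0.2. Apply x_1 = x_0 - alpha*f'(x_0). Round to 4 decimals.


We compute the gradient at x_0 and apply the update.
f'(x) = 76*x + 24
f'(-6.5412) = 76*-6.5412 + 24 = -473.1312
x_1 = -6.5412 - 0.2*-473.1312 = 88.085


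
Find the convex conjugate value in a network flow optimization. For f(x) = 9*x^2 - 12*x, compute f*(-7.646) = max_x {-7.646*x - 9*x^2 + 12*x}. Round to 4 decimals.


f*(y) = sup_x {y*x - a*x^2 - b*x} = sup_x {(y-b)*x - a*x^2}
FOC: (y - b) - 2a*x = 0 => x* = (y - b)/(2a)
x* = (-7.646 + 12)/(2*9) = 0.2419
f*(-7.646) = (y-b)^2/(4a) = (-7.646 + 12)^2/(4*9)
= 18.9573/36 = 0.5266


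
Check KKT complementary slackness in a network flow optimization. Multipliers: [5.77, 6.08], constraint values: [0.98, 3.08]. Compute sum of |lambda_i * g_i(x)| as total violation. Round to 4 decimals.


KKT complementary slackness check:
lambda_1 * g_1 = 5.77 * 0.98 = 5.6546
lambda_2 * g_2 = 6.08 * 3.08 = 18.7264
Total violation = 5.6546 + 18.7264 = 24.381


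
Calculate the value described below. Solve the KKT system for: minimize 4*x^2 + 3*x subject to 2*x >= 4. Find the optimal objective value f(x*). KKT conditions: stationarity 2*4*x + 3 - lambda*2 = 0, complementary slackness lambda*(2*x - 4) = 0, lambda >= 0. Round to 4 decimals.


Step 1: Try lambda = 0 (constraint inactive).
x_unc = -3/(2*4) = -0.375
Check: 2*-0.375 = -0.75 < 4 -- violated!
Step 2: Constraint must be active: 2*x = 4
x* = 4/2 = 2.0
lambda = (2*4*2.0 + 3)/2 = 9.5
Step 3: Compute optimal value.
f(x*) = 4*2.0^2 + 3*2.0 = 22.0


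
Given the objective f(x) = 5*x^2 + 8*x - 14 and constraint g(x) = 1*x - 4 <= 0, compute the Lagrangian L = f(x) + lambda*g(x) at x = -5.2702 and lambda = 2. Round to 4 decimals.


Step 1: Evaluate f(x).
f(-5.2702) = 5*(-5.2702)^2 + 8*(-5.2702) - 14 = 82.7134
Step 2: Evaluate g(x).
g(-5.2702) = 1*-5.2702 - 4 = -9.2702
Step 3: Compute Lagrangian.
L = 82.7134 + 2*-9.2702 = 64.173


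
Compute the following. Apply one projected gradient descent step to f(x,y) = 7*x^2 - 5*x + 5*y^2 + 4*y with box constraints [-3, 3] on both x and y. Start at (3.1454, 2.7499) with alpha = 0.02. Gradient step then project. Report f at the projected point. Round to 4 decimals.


Step 1: Compute gradient at (3.1454, 2.7499).
grad_x = 2*7*3.1454 - 5 = 39.0356
grad_y = 2*5*2.7499 + 4 = 31.499
Step 2: Gradient step.
x_raw = 3.1454 - 0.02*39.0356 = 2.3647
y_raw = 2.7499 - 0.02*31.499 = 2.1199
Step 3: Project onto [-3, 3].
x_proj = clip(2.3647) = 2.3647
y_proj = clip(2.1199) = 2.1199
Step 4: Evaluate f.
f(2.3647, 2.1199) = 58.2688


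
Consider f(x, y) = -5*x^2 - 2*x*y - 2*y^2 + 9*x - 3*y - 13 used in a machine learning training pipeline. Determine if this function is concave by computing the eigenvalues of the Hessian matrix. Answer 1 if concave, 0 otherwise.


The Hessian of f(x,y) = -5*x^2 - 2*x*y - 2*y^2 + 9*x - 3*y - 13 is:
H = [[-10, -2], [-2, -4]]
Trace = -10 - 4 = -14
Determinant = -10*-4 - (-2)^2 = 36
Discriminant = (-14)^2 - 4*36 = 52.0
Eigenvalues: lambda_1 = -10.6056, lambda_2 = -3.3944
The function is concave.

1


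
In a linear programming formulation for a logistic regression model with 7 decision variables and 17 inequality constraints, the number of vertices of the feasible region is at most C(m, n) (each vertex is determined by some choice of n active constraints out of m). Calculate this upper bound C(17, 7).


Each vertex corresponds to some choice of n active constraints out of m, so the number of vertices is at most C(m, n) = m! / (n!(m-n)!).
m = 17, n = 7
Numerator: 17 * 16 * 15 * 14 * 13 * 12 * 11
Denominator: 7! = 5040
C(17, 7) = 19448


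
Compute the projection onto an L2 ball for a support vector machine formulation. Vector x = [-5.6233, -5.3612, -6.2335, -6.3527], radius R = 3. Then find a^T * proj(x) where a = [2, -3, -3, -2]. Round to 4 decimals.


Step 1: Compute ||x|| (intermediates to 6 decimals).
||x|| = sqrt((-5.6233)^2 + (-5.3612)^2 + (-6.2335)^2 + (-6.3527)^2) = 11.814283
Step 2: Project.
Since ||x|| > R, scale = R/||x|| = 3/11.814283 = 0.25393, proj(x) = scale * x
proj(x) = [-1.427925, -1.36137, -1.582873, -1.613141]
Step 3: Dot product.
a^T * proj(x) = 2*(-1.427925) - 3*(-1.36137) - 3*(-1.582873) - 2*(-1.613141) = 9.2032


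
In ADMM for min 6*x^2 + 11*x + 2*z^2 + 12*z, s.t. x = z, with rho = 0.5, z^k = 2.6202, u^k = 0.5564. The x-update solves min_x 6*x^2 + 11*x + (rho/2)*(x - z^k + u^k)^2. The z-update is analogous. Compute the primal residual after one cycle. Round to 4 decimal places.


ADMM iteration with rho = 0.5, z^k = 2.6202, u^k = 0.5564
Step 1: x-update.
Minimize 6*x^2 + 11*x + (0.5/2)*(x - 2.6202 + 0.5564)^2
FOC: (2*6 + 0.5)*x = -11 + 0.5*(2.6202 - 0.5564)
x^{k+1} = -0.7974
Step 2: z-update.
Minimize 2*z^2 + 12*z + (0.5/2)*(-0.7974 - z + 0.5564)^2
FOC: (2*2 + 0.5)*z = -12 + 0.5*(-0.7974 + 0.5564)
z^{k+1} = -2.6934
Step 3: u-update.
u^{k+1} = 0.5564 - 0.7974 + 2.6934 = 2.4524
Step 4: Primal residual = |-0.7974 + 2.6934| = 1.896


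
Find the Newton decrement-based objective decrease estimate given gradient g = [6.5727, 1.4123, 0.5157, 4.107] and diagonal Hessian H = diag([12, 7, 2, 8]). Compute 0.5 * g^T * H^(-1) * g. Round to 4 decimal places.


Step 1: H is diagonal, so H^(-1) * g = [0.5477, 0.2018, 0.2579, 0.5134].
Step 2: g^T H^(-1) g = sum_i g_i^2 / H_ii
  = (6.5727)^2/12 + (1.4123)^2/7 + (0.5157)^2/2 + (4.107)^2/8
  = 3.6 + 0.2849 + 0.133 + 2.1084 = 6.1264
Step 3: Objective decrease = 0.5 * g^T H^(-1) g = 3.0632


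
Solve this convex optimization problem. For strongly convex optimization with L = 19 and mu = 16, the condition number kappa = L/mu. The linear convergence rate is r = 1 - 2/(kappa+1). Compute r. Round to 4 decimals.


Step 1: Compute the condition number.
kappa = L/mu = 19/16 = 1.1875
Step 2: Compute the convergence rate.
r = 1 - 2/(kappa + 1) = 1 - 2*mu/(L + mu) = (L - mu)/(L + mu) = 3/35 = 0.0857


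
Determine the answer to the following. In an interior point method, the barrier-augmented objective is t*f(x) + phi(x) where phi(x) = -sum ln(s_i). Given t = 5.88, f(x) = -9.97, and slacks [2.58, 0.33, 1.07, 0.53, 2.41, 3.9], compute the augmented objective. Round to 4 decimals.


Step 1: Compute log-barrier.
ln values: [0.9478, -1.1087, 0.0677, -0.6349, 0.8796, 1.361]
phi = -(0.9478 - 1.1087 + 0.0677 - 0.6349 + 0.8796 + 1.361) = -1.5125
Step 2: Compute augmented objective.
t*f(x) = 5.88*-9.97 = -58.6236
Total = -58.6236 - 1.5125 = -60.1361


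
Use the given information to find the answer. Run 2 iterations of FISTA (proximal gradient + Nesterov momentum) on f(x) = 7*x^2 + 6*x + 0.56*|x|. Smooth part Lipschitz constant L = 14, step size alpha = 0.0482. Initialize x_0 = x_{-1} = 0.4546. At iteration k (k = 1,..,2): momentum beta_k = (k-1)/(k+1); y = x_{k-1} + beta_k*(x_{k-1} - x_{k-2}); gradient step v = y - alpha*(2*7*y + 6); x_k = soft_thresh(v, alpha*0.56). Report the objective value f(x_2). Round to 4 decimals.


FISTA on f(x) = 7*x^2 + 6*x + 0.56*|x|
L = 14, alpha = 0.0482
Iteration 1: beta = 0.0, y = 0.4546 + 0.0*(0.4546 - 0.4546) = 0.4546
  grad(y) = 12.3644, v = y - alpha*grad = -0.1414
  prox(v) = soft_thresh(-0.1414, 0.027) = -0.1144
Iteration 2: beta = 0.3333, y = -0.1144 + 0.3333*(-0.1144 - 0.4546) = -0.304
  grad(y) = 1.7436, v = y - alpha*grad = -0.3881
  prox(v) = soft_thresh(-0.3881, 0.027) = -0.3611
f(x_2) = 7*(-0.3611)^2 + 6*(-0.3611) + 0.56*|-0.3611| = -1.0516


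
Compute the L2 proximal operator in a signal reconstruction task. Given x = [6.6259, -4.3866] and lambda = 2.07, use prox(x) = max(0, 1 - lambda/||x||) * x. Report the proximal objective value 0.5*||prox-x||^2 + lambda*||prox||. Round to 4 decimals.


Step 1: Compute ||x||.
||x|| = 7.9464
Step 2: Compute scaling factor.
scale = max(0, 1 - 2.07/7.9464) = 0.7395
Step 3: prox(x) = [4.8999, -3.2439]
||prox(x)|| = 5.8764
Step 4: Proximal objective.
0.5*||prox-x||^2 = 2.1425
lambda*||prox|| = 12.1641
Total = 14.3065


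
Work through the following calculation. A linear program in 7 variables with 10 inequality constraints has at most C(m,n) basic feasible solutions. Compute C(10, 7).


Each vertex corresponds to some choice of n active constraints out of m, so the number of vertices is at most C(m, n) = m! / (n!(m-n)!).
m = 10, n = 7
Numerator: 10 * 9 * 8 * 7 * 6 * 5 * 4
Denominator: 7! = 5040
C(10, 7) = 120


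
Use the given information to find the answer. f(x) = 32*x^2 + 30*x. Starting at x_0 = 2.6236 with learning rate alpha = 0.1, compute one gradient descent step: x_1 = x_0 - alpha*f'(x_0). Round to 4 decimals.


We compute the gradient at x_0 and apply the update.
f'(x) = 64*x + 30
f'(2.6236) = 64*2.6236 + 30 = 197.9104
x_1 = 2.6236 - 0.1*197.9104 = -17.1674


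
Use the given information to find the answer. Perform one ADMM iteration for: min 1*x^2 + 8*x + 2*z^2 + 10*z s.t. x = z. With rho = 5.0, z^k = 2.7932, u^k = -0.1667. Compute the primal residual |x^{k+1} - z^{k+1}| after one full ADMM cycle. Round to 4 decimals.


ADMM iteration with rho = 5.0, z^k = 2.7932, u^k = -0.1667
Step 1: x-update.
Minimize 1*x^2 + 8*x + (5.0/2)*(x - 2.7932 - 0.1667)^2
FOC: (2*1 + 5.0)*x = -8 + 5.0*(2.7932 + 0.1667)
x^{k+1} = 0.9714
Step 2: z-update.
Minimize 2*z^2 + 10*z + (5.0/2)*(0.9714 - z - 0.1667)^2
FOC: (2*2 + 5.0)*z = -10 + 5.0*(0.9714 - 0.1667)
z^{k+1} = -0.6641
Step 3: u-update.
u^{k+1} = -0.1667 + 0.9714 + 0.6641 = 1.4687
Step 4: Primal residual = |0.9714 + 0.6641| = 1.6354


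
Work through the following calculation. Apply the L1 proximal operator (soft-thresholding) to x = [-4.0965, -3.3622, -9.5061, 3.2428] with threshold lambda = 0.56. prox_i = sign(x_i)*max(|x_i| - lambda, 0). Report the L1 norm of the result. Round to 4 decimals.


Soft-thresholding with lambda = 0.56:
prox(-4.0965) = sign(-4.0965)*max(|-4.0965| - 0.56, 0) = -3.5365
prox(-3.3622) = sign(-3.3622)*max(|-3.3622| - 0.56, 0) = -2.8022
prox(-9.5061) = sign(-9.5061)*max(|-9.5061| - 0.56, 0) = -8.9461
prox(3.2428) = sign(3.2428)*max(|3.2428| - 0.56, 0) = 2.6828
prox(x) = [-3.5365, -2.8022, -8.9461, 2.6828]
||prox(x)||_1 = 3.5365 + 2.8022 + 8.9461 + 2.6828 = 17.9676


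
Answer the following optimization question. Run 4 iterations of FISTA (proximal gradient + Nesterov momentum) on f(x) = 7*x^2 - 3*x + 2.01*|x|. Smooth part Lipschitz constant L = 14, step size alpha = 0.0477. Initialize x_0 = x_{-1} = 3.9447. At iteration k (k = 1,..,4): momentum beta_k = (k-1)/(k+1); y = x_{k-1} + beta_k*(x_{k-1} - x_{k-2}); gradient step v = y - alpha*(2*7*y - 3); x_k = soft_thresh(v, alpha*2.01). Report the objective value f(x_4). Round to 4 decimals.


FISTA on f(x) = 7*x^2 - 3*x + 2.01*|x|
L = 14, alpha = 0.0477
Iteration 1: beta = 0.0, y = 3.9447 + 0.0*(3.9447 - 3.9447) = 3.9447
  grad(y) = 52.2258, v = y - alpha*grad = 1.4535
  prox(v) = soft_thresh(1.4535, 0.0959) = 1.3577
Iteration 2: beta = 0.3333, y = 1.3577 + 0.3333*(1.3577 - 3.9447) = 0.4953
  grad(y) = 3.9342, v = y - alpha*grad = 0.3076
  prox(v) = soft_thresh(0.3076, 0.0959) = 0.2118
Iteration 3: beta = 0.5, y = 0.2118 + 0.5*(0.2118 - 1.3577) = -0.3612
  grad(y) = -8.0565, v = y - alpha*grad = 0.0231
  prox(v) = soft_thresh(0.0231, 0.0959) = 0.0
Iteration 4: beta = 0.6, y = 0.0 + 0.6*(0.0 - 0.2118) = -0.1271
  grad(y) = -4.7788, v = y - alpha*grad = 0.1009
  prox(v) = soft_thresh(0.1009, 0.0959) = 0.005
f(x_4) = 7*0.005^2 - 3*0.005 + 2.01*|0.005| = -0.0048


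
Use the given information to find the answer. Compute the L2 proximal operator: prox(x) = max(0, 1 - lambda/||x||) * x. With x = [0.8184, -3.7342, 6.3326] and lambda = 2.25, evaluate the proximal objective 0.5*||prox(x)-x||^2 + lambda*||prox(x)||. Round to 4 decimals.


Step 1: Compute ||x||.
||x|| = 7.397
Step 2: Compute scaling factor.
scale = max(0, 1 - 2.25/7.397) = 0.6958
Step 3: prox(x) = [0.5695, -2.5983, 4.4064]
||prox(x)|| = 5.147
Step 4: Proximal objective.
0.5*||prox-x||^2 = 2.5313
lambda*||prox|| = 11.5808
Total = 14.112


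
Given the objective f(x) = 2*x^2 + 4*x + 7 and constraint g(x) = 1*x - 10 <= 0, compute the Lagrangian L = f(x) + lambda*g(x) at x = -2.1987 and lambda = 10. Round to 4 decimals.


Step 1: Evaluate f(x).
f(-2.1987) = 2*(-2.1987)^2 + 4*(-2.1987) + 7 = 7.8738
Step 2: Evaluate g(x).
g(-2.1987) = 1*-2.1987 - 10 = -12.1987
Step 3: Compute Lagrangian.
L = 7.8738 + 10*-12.1987 = -114.1132


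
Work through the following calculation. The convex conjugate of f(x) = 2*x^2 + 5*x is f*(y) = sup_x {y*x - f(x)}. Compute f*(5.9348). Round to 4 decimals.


f*(y) = sup_x {y*x - a*x^2 - b*x} = sup_x {(y-b)*x - a*x^2}
FOC: (y - b) - 2a*x = 0 => x* = (y - b)/(2a)
x* = (5.9348 - 5)/(2*2) = 0.2337
f*(5.9348) = (y-b)^2/(4a) = (5.9348 - 5)^2/(4*2)
= 0.8739/8 = 0.1092


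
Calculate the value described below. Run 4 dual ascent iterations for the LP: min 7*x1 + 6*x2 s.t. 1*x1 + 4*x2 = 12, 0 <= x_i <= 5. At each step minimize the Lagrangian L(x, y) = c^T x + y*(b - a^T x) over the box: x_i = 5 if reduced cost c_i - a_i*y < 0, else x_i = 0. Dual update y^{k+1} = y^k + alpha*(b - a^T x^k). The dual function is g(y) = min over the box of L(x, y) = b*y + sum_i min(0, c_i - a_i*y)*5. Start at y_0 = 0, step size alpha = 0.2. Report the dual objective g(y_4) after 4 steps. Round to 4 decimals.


Dual ascent for LP: min 7*x1 + 6*x2, 1*x1 + 4*x2 = 12, 0 <= x_i <= 5
Step 1: y^k = 0.0, reduced costs: (7.0, 6.0)
  x^k = (0.0, 0.0), subgradient = b - a^T x = 12.0
  y^{k+1} = 0.0 + 0.2*12.0 = 2.4
Step 2: y^k = 2.4, reduced costs: (4.6, -3.6)
  x^k = (0.0, 5.0), subgradient = b - a^T x = -8.0
  y^{k+1} = 2.4 + 0.2*-8.0 = 0.8
Step 3: y^k = 0.8, reduced costs: (6.2, 2.8)
  x^k = (0.0, 0.0), subgradient = b - a^T x = 12.0
  y^{k+1} = 0.8 + 0.2*12.0 = 3.2
Step 4: y^k = 3.2, reduced costs: (3.8, -6.8)
  x^k = (0.0, 5.0), subgradient = b - a^T x = -8.0
  y^{k+1} = 3.2 + 0.2*-8.0 = 1.6
Dual objective at y_4 = 1.6: reduced costs (5.4, -0.4), box minimizer x = (0.0, 5.0)
g(y_4) = b*y + (c1 - a1*y)*x1 + (c2 - a2*y)*x2 = 12*1.6 + 5.4*0.0 + (-0.4)*5.0 = 19.2 + 0.0 - 2.0 = 17.2


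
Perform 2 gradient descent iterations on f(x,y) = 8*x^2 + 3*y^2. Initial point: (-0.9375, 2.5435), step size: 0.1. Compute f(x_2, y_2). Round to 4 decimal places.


Gradient descent on f(x,y) = 8*x^2 + 3*y^2.
Starting point: (-0.9375, 2.5435), alpha = 0.1
Step 1: grad_x = 2*8*-0.9375 = -15.0, grad_y = 2*3*2.5435 = 15.261
  x_1 = -0.9375 - 0.1*-15.0 = 0.5625
  y_1 = 2.5435 - 0.1*15.261 = 1.0174
Step 2: grad_x = 2*8*0.5625 = 9.0, grad_y = 2*3*1.0174 = 6.1044
  x_2 = 0.5625 - 0.1*9.0 = -0.3375
  y_2 = 1.0174 - 0.1*6.1044 = 0.407
f(-0.3375, 0.407) = 8*(-0.3375)^2 + 3*0.407^2 = 1.4081


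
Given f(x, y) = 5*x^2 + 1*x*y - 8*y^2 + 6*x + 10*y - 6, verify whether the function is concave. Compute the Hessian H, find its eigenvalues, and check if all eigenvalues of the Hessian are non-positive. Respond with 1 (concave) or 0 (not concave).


The Hessian of f(x,y) = 5*x^2 + 1*x*y - 8*y^2 + 6*x + 10*y - 6 is:
H = [[10, 1], [1, -16]]
Trace = 10 - 16 = -6
Determinant = 10*-16 - (1)^2 = -161
Discriminant = (-6)^2 - 4*-161 = 680.0
Eigenvalues: lambda_1 = -16.0384, lambda_2 = 10.0384
The function is not concave.

0


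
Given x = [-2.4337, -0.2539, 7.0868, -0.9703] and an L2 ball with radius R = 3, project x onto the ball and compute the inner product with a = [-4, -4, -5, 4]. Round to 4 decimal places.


Step 1: Compute ||x|| (intermediates to 6 decimals).
||x|| = sqrt((-2.4337)^2 + (-0.2539)^2 + 7.0868^2 + (-0.9703)^2) = 7.559866
Step 2: Project.
Since ||x|| > R, scale = R/||x|| = 3/7.559866 = 0.396832, proj(x) = scale * x
proj(x) = [-0.96577, -0.100756, 2.812269, -0.385046]
Step 3: Dot product.
a^T * proj(x) = -4*(-0.96577) - 4*(-0.100756) - 5*2.812269 + 4*(-0.385046) = -11.3354


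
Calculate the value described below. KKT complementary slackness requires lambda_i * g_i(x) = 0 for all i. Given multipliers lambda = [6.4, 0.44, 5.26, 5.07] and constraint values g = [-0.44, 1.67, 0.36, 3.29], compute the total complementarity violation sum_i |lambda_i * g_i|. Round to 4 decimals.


KKT complementary slackness check:
lambda_1 * g_1 = 6.4 * -0.44 = -2.816
lambda_2 * g_2 = 0.44 * 1.67 = 0.7348
lambda_3 * g_3 = 5.26 * 0.36 = 1.8936
lambda_4 * g_4 = 5.07 * 3.29 = 16.6803
Total violation = 2.816 + 0.7348 + 1.8936 + 16.6803 = 22.1247


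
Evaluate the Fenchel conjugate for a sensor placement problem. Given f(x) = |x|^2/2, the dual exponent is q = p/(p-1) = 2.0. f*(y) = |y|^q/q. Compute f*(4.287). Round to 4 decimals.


The conjugate exponent q satisfies 1/p + 1/q = 1.
p = 2, so q = 2/(2 - 1) = 2.0
|y|^q = 4.287^2.0 = 18.3784
f*(4.287) = 18.3784 / 2.0 = 9.1892


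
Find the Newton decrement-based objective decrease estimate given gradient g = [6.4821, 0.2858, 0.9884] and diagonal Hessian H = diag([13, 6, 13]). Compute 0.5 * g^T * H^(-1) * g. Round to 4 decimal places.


Step 1: H is diagonal, so H^(-1) * g = [0.4986, 0.0476, 0.076].
Step 2: g^T H^(-1) g = sum_i g_i^2 / H_ii
  = (6.4821)^2/13 + (0.2858)^2/6 + (0.9884)^2/13
  = 3.2321 + 0.0136 + 0.0751 = 3.3209
Step 3: Objective decrease = 0.5 * g^T H^(-1) g = 1.6604


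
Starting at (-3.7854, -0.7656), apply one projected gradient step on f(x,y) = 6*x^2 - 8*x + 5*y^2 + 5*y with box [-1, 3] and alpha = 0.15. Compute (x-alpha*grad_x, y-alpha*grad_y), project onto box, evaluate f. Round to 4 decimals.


Step 1: Compute gradient at (-3.7854, -0.7656).
grad_x = 2*6*-3.7854 - 8 = -53.4248
grad_y = 2*5*-0.7656 + 5 = -2.656
Step 2: Gradient step.
x_raw = -3.7854 - 0.15*-53.4248 = 4.2283
y_raw = -0.7656 - 0.15*-2.656 = -0.3672
Step 3: Project onto [-1, 3].
x_proj = clip(4.2283) = 3.0
y_proj = clip(-0.3672) = -0.3672
Step 4: Evaluate f.
f(3.0, -0.3672) = 28.8382


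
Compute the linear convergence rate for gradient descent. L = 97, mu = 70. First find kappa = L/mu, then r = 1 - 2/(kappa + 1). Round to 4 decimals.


Step 1: Compute the condition number.
kappa = L/mu = 97/70 = 1.3857
Step 2: Compute the convergence rate.
r = 1 - 2/(kappa + 1) = 1 - 2*mu/(L + mu) = (L - mu)/(L + mu) = 27/167 = 0.1617


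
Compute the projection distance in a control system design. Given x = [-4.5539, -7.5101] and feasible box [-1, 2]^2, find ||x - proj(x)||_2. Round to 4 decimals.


Project each component onto [-1, 2].
clip(-4.5539) = -1.0, clip(-7.5101) = -1.0
Projection = [-1.0, -1.0]
Squared diffs: [12.6302, 42.3814]
Distance = sqrt(55.0116) = 7.417


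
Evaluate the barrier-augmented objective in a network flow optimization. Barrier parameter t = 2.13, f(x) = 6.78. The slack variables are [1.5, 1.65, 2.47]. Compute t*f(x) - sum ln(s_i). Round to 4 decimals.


Step 1: Compute log-barrier.
ln values: [0.4055, 0.5008, 0.9042]
phi = -(0.4055 + 0.5008 + 0.9042) = -1.8105
Step 2: Compute augmented objective.
t*f(x) = 2.13*6.78 = 14.4414
Total = 14.4414 - 1.8105 = 12.6309


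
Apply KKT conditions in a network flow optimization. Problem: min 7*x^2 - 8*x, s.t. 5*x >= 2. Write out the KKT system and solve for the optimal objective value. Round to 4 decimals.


Step 1: Try lambda = 0 (constraint inactive).
Stationarity: 2*7*x - 8 = 0
x* = 8/(2*7) = 4/7 = 0.5714 (rounded; the exact value 4/7 is used below)
Check constraint: 5*0.5714 = 2.857 >= 2 -- satisfied.
Step 2: Compute optimal value.
f(x*) = 7*(4/7)^2 - 8*(4/7) = -2.2857


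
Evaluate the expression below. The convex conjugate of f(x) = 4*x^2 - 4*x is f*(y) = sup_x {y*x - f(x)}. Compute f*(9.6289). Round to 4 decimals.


f*(y) = sup_x {y*x - a*x^2 - b*x} = sup_x {(y-b)*x - a*x^2}
FOC: (y - b) - 2a*x = 0 => x* = (y - b)/(2a)
x* = (9.6289 + 4)/(2*4) = 1.7036
f*(9.6289) = (y-b)^2/(4a) = (9.6289 + 4)^2/(4*4)
= 185.7469/16 = 11.6092


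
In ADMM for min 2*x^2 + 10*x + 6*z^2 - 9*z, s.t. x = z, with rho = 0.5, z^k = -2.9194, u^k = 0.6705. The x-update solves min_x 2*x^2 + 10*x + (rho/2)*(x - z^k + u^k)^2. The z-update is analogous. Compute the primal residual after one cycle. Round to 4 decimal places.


ADMM iteration with rho = 0.5, z^k = -2.9194, u^k = 0.6705
Step 1: x-update.
Minimize 2*x^2 + 10*x + (0.5/2)*(x + 2.9194 + 0.6705)^2
FOC: (2*2 + 0.5)*x = -10 + 0.5*(-2.9194 - 0.6705)
x^{k+1} = -2.6211
Step 2: z-update.
Minimize 6*z^2 - 9*z + (0.5/2)*(-2.6211 - z + 0.6705)^2
FOC: (2*6 + 0.5)*z = 9 + 0.5*(-2.6211 + 0.6705)
z^{k+1} = 0.642
Step 3: u-update.
u^{k+1} = 0.6705 - 2.6211 - 0.642 = -2.5926
Step 4: Primal residual = |-2.6211 - 0.642| = 3.2631


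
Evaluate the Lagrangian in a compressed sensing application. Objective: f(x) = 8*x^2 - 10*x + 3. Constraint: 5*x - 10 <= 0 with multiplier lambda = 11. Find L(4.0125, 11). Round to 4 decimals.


Step 1: Evaluate f(x).
f(4.0125) = 8*4.0125^2 - 10*4.0125 + 3 = 91.6763
Step 2: Evaluate g(x).
g(4.0125) = 5*4.0125 - 10 = 10.0625
Step 3: Compute Lagrangian.
L = 91.6763 + 11*10.0625 = 202.3638


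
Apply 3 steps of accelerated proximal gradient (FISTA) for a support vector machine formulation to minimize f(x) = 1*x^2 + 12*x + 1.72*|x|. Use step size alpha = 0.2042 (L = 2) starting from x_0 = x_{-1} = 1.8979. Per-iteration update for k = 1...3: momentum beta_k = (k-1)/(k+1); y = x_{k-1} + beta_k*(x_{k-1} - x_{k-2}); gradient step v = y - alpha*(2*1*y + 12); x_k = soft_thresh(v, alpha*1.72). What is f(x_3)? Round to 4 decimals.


FISTA on f(x) = 1*x^2 + 12*x + 1.72*|x|
L = 2, alpha = 0.2042
Iteration 1: beta = 0.0, y = 1.8979 + 0.0*(1.8979 - 1.8979) = 1.8979
  grad(y) = 15.7958, v = y - alpha*grad = -1.3276
  prox(v) = soft_thresh(-1.3276, 0.3512) = -0.9764
Iteration 2: beta = 0.3333, y = -0.9764 + 0.3333*(-0.9764 - 1.8979) = -1.9345
  grad(y) = 8.1311, v = y - alpha*grad = -3.5948
  prox(v) = soft_thresh(-3.5948, 0.3512) = -3.2436
Iteration 3: beta = 0.5, y = -3.2436 + 0.5*(-3.2436 + 0.9764) = -4.3772
  grad(y) = 3.2456, v = y - alpha*grad = -5.04
  prox(v) = soft_thresh(-5.04, 0.3512) = -4.6887
f(x_3) = 1*(-4.6887)^2 + 12*(-4.6887) + 1.72*|-4.6887| = -26.216
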